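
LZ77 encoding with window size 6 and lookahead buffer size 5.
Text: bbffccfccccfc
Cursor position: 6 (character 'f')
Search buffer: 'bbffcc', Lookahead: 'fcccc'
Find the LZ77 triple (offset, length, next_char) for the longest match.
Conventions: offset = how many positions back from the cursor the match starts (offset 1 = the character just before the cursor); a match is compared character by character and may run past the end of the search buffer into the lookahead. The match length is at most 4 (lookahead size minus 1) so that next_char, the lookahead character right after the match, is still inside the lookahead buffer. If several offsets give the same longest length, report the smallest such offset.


Try each offset into the search buffer:
  offset=1 (pos 5, char 'c'): match length 0
  offset=2 (pos 4, char 'c'): match length 0
  offset=3 (pos 3, char 'f'): match length 3
  offset=4 (pos 2, char 'f'): match length 1
  offset=5 (pos 1, char 'b'): match length 0
  offset=6 (pos 0, char 'b'): match length 0
Longest match has length 3 at offset 3.
next_char = character at position 6 + 3 = 9 -> 'c'

Best match: offset=3, length=3 (matching 'fcc' starting at position 3)
LZ77 triple: (3, 3, 'c')


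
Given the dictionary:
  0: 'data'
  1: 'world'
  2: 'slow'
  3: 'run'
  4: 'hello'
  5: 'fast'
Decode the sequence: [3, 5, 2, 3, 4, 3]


Look up each index in the dictionary:
  3 -> 'run'
  5 -> 'fast'
  2 -> 'slow'
  3 -> 'run'
  4 -> 'hello'
  3 -> 'run'

Decoded: "run fast slow run hello run"


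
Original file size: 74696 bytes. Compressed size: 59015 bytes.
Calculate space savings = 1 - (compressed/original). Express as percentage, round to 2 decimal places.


ratio = compressed/original = 59015/74696 = 0.790069
savings = 1 - ratio = 1 - 0.790069 = 0.209931
as a percentage: 0.209931 * 100 = 20.99%

Space savings = 1 - 59015/74696 = 20.99%


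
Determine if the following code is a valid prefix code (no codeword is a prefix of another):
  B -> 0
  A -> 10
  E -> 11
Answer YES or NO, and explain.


Checking each pair (does one codeword prefix another?):
  B='0' vs A='10': no prefix
  B='0' vs E='11': no prefix
  A='10' vs B='0': no prefix
  A='10' vs E='11': no prefix
  E='11' vs B='0': no prefix
  E='11' vs A='10': no prefix
No violation found over all pairs.

YES -- this is a valid prefix code. No codeword is a prefix of any other codeword.


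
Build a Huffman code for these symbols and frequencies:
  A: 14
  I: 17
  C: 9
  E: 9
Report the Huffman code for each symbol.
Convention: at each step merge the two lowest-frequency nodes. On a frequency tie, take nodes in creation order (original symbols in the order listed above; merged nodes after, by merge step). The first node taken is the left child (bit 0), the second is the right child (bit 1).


Huffman tree construction:
Step 1: Merge C(9) + E(9) = 18
Step 2: Merge A(14) + I(17) = 31
Step 3: Merge (C+E)(18) + (A+I)(31) = 49
Read each symbol's code off the tree from the root (left child = 0, right child = 1).

Codes:
  A: 10 (length 2)
  I: 11 (length 2)
  C: 00 (length 2)
  E: 01 (length 2)
Average code length: 98/49 = 2.0000 bits/symbol


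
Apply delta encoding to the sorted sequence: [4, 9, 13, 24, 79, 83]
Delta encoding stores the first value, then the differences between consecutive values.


First value: 4
Deltas:
  9 - 4 = 5
  13 - 9 = 4
  24 - 13 = 11
  79 - 24 = 55
  83 - 79 = 4


Delta encoded: [4, 5, 4, 11, 55, 4]


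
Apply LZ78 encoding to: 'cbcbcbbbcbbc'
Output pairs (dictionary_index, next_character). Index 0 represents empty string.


LZ78 encoding steps:
Dictionary: {0: ''}
Step 1: w='' (idx 0), next='c' -> output (0, 'c'), add 'c' as idx 1
Step 2: w='' (idx 0), next='b' -> output (0, 'b'), add 'b' as idx 2
Step 3: w='c' (idx 1), next='b' -> output (1, 'b'), add 'cb' as idx 3
Step 4: w='cb' (idx 3), next='b' -> output (3, 'b'), add 'cbb' as idx 4
Step 5: w='b' (idx 2), next='c' -> output (2, 'c'), add 'bc' as idx 5
Step 6: w='b' (idx 2), next='b' -> output (2, 'b'), add 'bb' as idx 6
Step 7: w='c' (idx 1), end of input -> output (1, '')


Encoded: [(0, 'c'), (0, 'b'), (1, 'b'), (3, 'b'), (2, 'c'), (2, 'b'), (1, '')]


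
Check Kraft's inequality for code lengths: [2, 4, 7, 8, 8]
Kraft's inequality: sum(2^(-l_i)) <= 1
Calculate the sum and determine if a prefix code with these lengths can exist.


Sum = 2^(-2) + 2^(-4) + 2^(-7) + 2^(-8) + 2^(-8)
    = 0.25 + 0.0625 + 0.0078125 + 0.00390625 + 0.00390625
    = 84/256 = 0.328125
Since 0.328125 <= 1, Kraft's inequality IS satisfied.
A prefix code with these lengths CAN exist.

Kraft sum = 0.328125. Satisfied.


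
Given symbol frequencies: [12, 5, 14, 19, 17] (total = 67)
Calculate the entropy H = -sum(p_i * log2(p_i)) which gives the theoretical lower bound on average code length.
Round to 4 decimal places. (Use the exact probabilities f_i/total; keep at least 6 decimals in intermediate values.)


Per-symbol terms -p_i * log2(p_i) with p_i = f_i/67:
  p = 12/67 = 0.179104: log2(p) = -2.481127, -p*log2(p) = 0.444381
  p = 5/67 = 0.074627: log2(p) = -3.744161, -p*log2(p) = 0.279415
  p = 14/67 = 0.208955: log2(p) = -2.258734, -p*log2(p) = 0.471974
  p = 19/67 = 0.283582: log2(p) = -1.818162, -p*log2(p) = 0.515598
  p = 17/67 = 0.253731: log2(p) = -1.978626, -p*log2(p) = 0.502040
H = 0.444381 + 0.279415 + 0.471974 + 0.515598 + 0.502040 = 2.213408

H = 2.2134 bits/symbol


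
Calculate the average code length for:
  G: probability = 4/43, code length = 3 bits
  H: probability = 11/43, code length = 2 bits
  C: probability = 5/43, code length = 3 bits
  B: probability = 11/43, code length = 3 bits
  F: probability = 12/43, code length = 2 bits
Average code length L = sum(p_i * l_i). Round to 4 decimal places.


Weighted contributions p_i * l_i:
  G: (4/43) * 3 = 12/43
  H: (11/43) * 2 = 22/43
  C: (5/43) * 3 = 15/43
  B: (11/43) * 3 = 33/43
  F: (12/43) * 2 = 24/43
Sum = (12 + 22 + 15 + 33 + 24)/43 = 106/43

L = 106/43 = 2.4651 bits/symbol


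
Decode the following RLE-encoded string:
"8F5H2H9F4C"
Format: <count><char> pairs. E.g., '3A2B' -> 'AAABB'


Expanding each <count><char> pair:
  8F -> 'FFFFFFFF'
  5H -> 'HHHHH'
  2H -> 'HH'
  9F -> 'FFFFFFFFF'
  4C -> 'CCCC'

Decoded = FFFFFFFFHHHHHHHFFFFFFFFFCCCC


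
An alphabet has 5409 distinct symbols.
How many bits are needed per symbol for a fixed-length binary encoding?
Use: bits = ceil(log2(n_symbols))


log2(5409) = 12.4011
Bracket: 2^12 = 4096 < 5409 <= 2^13 = 8192
So ceil(log2(5409)) = 13

bits = ceil(log2(5409)) = ceil(12.4011) = 13 bits


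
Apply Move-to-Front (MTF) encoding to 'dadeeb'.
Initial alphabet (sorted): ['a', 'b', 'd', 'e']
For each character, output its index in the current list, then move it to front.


MTF encoding:
'd': index 2 in ['a', 'b', 'd', 'e'] -> ['d', 'a', 'b', 'e']
'a': index 1 in ['d', 'a', 'b', 'e'] -> ['a', 'd', 'b', 'e']
'd': index 1 in ['a', 'd', 'b', 'e'] -> ['d', 'a', 'b', 'e']
'e': index 3 in ['d', 'a', 'b', 'e'] -> ['e', 'd', 'a', 'b']
'e': index 0 in ['e', 'd', 'a', 'b'] -> ['e', 'd', 'a', 'b']
'b': index 3 in ['e', 'd', 'a', 'b'] -> ['b', 'e', 'd', 'a']


Output: [2, 1, 1, 3, 0, 3]


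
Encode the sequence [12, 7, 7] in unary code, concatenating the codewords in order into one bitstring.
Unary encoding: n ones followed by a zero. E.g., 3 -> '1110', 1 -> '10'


Encode each number as n ones followed by a terminating 0:
  12 -> 1111111111110 (13 bits)
  7 -> 11111110 (8 bits)
  7 -> 11111110 (8 bits)
Total length = 13 + 8 + 8 = 29 bits.

Unary([12, 7, 7]) = 11111111111101111111011111110 (29 bits)


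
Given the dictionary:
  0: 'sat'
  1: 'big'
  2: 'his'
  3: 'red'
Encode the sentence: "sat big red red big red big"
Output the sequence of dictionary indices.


Look up each word in the dictionary:
  'sat' -> 0
  'big' -> 1
  'red' -> 3
  'red' -> 3
  'big' -> 1
  'red' -> 3
  'big' -> 1

Encoded: [0, 1, 3, 3, 1, 3, 1]


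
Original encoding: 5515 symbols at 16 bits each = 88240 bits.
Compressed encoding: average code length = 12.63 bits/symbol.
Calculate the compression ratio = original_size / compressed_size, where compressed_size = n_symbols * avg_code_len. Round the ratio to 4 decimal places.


original_size = n_symbols * orig_bits = 5515 * 16 = 88240 bits
compressed_size = n_symbols * avg_code_len = 5515 * 12.63 = 69654.45 bits
ratio = original_size / compressed_size = 88240 / 69654.45 = 1.2668

Compression ratio = 1.2668


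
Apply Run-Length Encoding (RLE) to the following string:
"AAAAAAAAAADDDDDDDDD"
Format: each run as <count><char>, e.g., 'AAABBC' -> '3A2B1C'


Scanning runs left to right:
  i=0: run of 'A' x 10 -> '10A'
  i=10: run of 'D' x 9 -> '9D'

RLE = 10A9D


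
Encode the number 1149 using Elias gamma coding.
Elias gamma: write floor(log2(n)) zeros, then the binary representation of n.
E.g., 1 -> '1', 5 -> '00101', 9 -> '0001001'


num_bits = floor(log2(1149)) + 1 = 11
leading_zeros = num_bits - 1 = 10
binary(1149) = 10001111101

Elias gamma(1149) = '0000000000' + '10001111101' = 000000000010001111101 (21 bits)


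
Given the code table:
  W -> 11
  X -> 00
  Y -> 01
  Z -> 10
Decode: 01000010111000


Decoding:
01 -> Y
00 -> X
00 -> X
10 -> Z
11 -> W
10 -> Z
00 -> X


Result: YXXZWZX


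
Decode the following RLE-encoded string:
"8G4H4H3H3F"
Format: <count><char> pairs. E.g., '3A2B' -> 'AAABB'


Expanding each <count><char> pair:
  8G -> 'GGGGGGGG'
  4H -> 'HHHH'
  4H -> 'HHHH'
  3H -> 'HHH'
  3F -> 'FFF'

Decoded = GGGGGGGGHHHHHHHHHHHFFF


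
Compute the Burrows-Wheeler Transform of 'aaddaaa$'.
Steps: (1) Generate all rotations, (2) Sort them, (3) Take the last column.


Rotations (sorted):
  0: $aaddaaa -> last char: a
  1: a$aaddaa -> last char: a
  2: aa$aadda -> last char: a
  3: aaa$aadd -> last char: d
  4: aaddaaa$ -> last char: $
  5: addaaa$a -> last char: a
  6: daaa$aad -> last char: d
  7: ddaaa$aa -> last char: a


BWT = aaad$ada


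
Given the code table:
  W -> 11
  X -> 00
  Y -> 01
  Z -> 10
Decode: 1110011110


Decoding:
11 -> W
10 -> Z
01 -> Y
11 -> W
10 -> Z


Result: WZYWZ


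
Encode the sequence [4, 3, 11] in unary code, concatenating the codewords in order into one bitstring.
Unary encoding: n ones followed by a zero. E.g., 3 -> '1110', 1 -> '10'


Encode each number as n ones followed by a terminating 0:
  4 -> 11110 (5 bits)
  3 -> 1110 (4 bits)
  11 -> 111111111110 (12 bits)
Total length = 5 + 4 + 12 = 21 bits.

Unary([4, 3, 11]) = 111101110111111111110 (21 bits)


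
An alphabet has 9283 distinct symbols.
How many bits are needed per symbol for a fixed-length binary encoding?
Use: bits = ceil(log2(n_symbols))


log2(9283) = 13.1804
Bracket: 2^13 = 8192 < 9283 <= 2^14 = 16384
So ceil(log2(9283)) = 14

bits = ceil(log2(9283)) = ceil(13.1804) = 14 bits


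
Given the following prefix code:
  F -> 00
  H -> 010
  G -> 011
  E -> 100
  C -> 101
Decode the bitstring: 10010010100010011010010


Decoding step by step:
Bits 100 -> E
Bits 100 -> E
Bits 101 -> C
Bits 00 -> F
Bits 010 -> H
Bits 011 -> G
Bits 010 -> H
Bits 010 -> H


Decoded message: EECFHGHH


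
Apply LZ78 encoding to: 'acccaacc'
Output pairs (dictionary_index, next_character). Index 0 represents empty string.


LZ78 encoding steps:
Dictionary: {0: ''}
Step 1: w='' (idx 0), next='a' -> output (0, 'a'), add 'a' as idx 1
Step 2: w='' (idx 0), next='c' -> output (0, 'c'), add 'c' as idx 2
Step 3: w='c' (idx 2), next='c' -> output (2, 'c'), add 'cc' as idx 3
Step 4: w='a' (idx 1), next='a' -> output (1, 'a'), add 'aa' as idx 4
Step 5: w='cc' (idx 3), end of input -> output (3, '')


Encoded: [(0, 'a'), (0, 'c'), (2, 'c'), (1, 'a'), (3, '')]


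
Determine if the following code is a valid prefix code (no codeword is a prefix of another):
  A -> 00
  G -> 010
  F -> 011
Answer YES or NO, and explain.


Checking each pair (does one codeword prefix another?):
  A='00' vs G='010': no prefix
  A='00' vs F='011': no prefix
  G='010' vs A='00': no prefix
  G='010' vs F='011': no prefix
  F='011' vs A='00': no prefix
  F='011' vs G='010': no prefix
No violation found over all pairs.

YES -- this is a valid prefix code. No codeword is a prefix of any other codeword.


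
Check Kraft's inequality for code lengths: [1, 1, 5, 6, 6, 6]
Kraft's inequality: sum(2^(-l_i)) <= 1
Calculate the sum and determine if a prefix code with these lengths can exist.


Sum = 2^(-1) + 2^(-1) + 2^(-5) + 2^(-6) + 2^(-6) + 2^(-6)
    = 0.5 + 0.5 + 0.03125 + 0.015625 + 0.015625 + 0.015625
    = 69/64 = 1.078125
Since 1.078125 > 1, Kraft's inequality is NOT satisfied.
A prefix code with these lengths CANNOT exist.

Kraft sum = 1.078125. Not satisfied.


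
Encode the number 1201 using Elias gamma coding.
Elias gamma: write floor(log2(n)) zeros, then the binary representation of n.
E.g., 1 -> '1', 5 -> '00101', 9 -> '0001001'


num_bits = floor(log2(1201)) + 1 = 11
leading_zeros = num_bits - 1 = 10
binary(1201) = 10010110001

Elias gamma(1201) = '0000000000' + '10010110001' = 000000000010010110001 (21 bits)


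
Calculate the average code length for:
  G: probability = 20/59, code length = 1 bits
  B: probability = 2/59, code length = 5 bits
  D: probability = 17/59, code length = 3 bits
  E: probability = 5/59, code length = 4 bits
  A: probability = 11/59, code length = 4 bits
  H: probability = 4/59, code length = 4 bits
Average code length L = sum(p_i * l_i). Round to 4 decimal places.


Weighted contributions p_i * l_i:
  G: (20/59) * 1 = 20/59
  B: (2/59) * 5 = 10/59
  D: (17/59) * 3 = 51/59
  E: (5/59) * 4 = 20/59
  A: (11/59) * 4 = 44/59
  H: (4/59) * 4 = 16/59
Sum = (20 + 10 + 51 + 20 + 44 + 16)/59 = 161/59

L = 161/59 = 2.7288 bits/symbol


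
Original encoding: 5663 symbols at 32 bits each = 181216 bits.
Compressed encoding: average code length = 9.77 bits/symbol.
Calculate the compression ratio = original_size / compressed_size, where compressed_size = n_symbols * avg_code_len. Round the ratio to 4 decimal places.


original_size = n_symbols * orig_bits = 5663 * 32 = 181216 bits
compressed_size = n_symbols * avg_code_len = 5663 * 9.77 = 55327.51 bits
ratio = original_size / compressed_size = 181216 / 55327.51 = 3.2753

Compression ratio = 3.2753


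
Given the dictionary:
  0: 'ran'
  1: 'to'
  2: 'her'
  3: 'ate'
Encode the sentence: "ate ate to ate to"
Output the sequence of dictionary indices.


Look up each word in the dictionary:
  'ate' -> 3
  'ate' -> 3
  'to' -> 1
  'ate' -> 3
  'to' -> 1

Encoded: [3, 3, 1, 3, 1]


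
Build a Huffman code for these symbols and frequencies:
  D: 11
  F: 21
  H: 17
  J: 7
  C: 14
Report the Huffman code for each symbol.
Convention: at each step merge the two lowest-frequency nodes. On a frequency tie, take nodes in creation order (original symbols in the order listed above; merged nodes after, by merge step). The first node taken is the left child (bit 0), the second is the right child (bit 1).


Huffman tree construction:
Step 1: Merge J(7) + D(11) = 18
Step 2: Merge C(14) + H(17) = 31
Step 3: Merge (J+D)(18) + F(21) = 39
Step 4: Merge (C+H)(31) + ((J+D)+F)(39) = 70
Read each symbol's code off the tree from the root (left child = 0, right child = 1).

Codes:
  D: 101 (length 3)
  F: 11 (length 2)
  H: 01 (length 2)
  J: 100 (length 3)
  C: 00 (length 2)
Average code length: 158/70 = 2.2571 bits/symbol


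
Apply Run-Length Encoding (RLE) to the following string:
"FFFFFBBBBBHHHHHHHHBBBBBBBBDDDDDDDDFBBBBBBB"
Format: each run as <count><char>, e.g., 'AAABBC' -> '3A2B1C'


Scanning runs left to right:
  i=0: run of 'F' x 5 -> '5F'
  i=5: run of 'B' x 5 -> '5B'
  i=10: run of 'H' x 8 -> '8H'
  i=18: run of 'B' x 8 -> '8B'
  i=26: run of 'D' x 8 -> '8D'
  i=34: run of 'F' x 1 -> '1F'
  i=35: run of 'B' x 7 -> '7B'

RLE = 5F5B8H8B8D1F7B


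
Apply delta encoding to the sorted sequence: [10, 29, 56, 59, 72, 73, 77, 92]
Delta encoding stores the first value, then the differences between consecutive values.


First value: 10
Deltas:
  29 - 10 = 19
  56 - 29 = 27
  59 - 56 = 3
  72 - 59 = 13
  73 - 72 = 1
  77 - 73 = 4
  92 - 77 = 15


Delta encoded: [10, 19, 27, 3, 13, 1, 4, 15]


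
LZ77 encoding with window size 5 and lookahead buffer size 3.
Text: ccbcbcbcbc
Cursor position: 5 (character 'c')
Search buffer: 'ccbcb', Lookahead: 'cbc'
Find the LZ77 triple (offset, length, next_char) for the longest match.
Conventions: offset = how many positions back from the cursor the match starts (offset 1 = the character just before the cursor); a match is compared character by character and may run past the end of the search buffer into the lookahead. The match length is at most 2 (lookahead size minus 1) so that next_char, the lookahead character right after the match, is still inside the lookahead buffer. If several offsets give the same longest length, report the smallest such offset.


Try each offset into the search buffer:
  offset=1 (pos 4, char 'b'): match length 0
  offset=2 (pos 3, char 'c'): match length 2
  offset=3 (pos 2, char 'b'): match length 0
  offset=4 (pos 1, char 'c'): match length 2
  offset=5 (pos 0, char 'c'): match length 1
Longest match has length 2, found at offsets 2, 4; take the smallest, offset 2.
next_char = character at position 5 + 2 = 7 -> 'c'

Best match: offset=2, length=2 (matching 'cb' starting at position 3)
LZ77 triple: (2, 2, 'c')


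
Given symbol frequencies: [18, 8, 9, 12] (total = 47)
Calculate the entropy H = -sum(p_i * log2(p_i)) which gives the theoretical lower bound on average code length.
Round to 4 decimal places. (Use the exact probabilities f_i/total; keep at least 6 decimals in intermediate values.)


Per-symbol terms -p_i * log2(p_i) with p_i = f_i/47:
  p = 18/47 = 0.382979: log2(p) = -1.384664, -p*log2(p) = 0.530297
  p = 8/47 = 0.170213: log2(p) = -2.554589, -p*log2(p) = 0.434824
  p = 9/47 = 0.191489: log2(p) = -2.384664, -p*log2(p) = 0.456638
  p = 12/47 = 0.255319: log2(p) = -1.969626, -p*log2(p) = 0.502883
H = 0.530297 + 0.434824 + 0.456638 + 0.502883 = 1.924642

H = 1.9246 bits/symbol


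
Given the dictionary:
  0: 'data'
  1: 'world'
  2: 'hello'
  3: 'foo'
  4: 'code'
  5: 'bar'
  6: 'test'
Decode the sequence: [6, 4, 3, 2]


Look up each index in the dictionary:
  6 -> 'test'
  4 -> 'code'
  3 -> 'foo'
  2 -> 'hello'

Decoded: "test code foo hello"


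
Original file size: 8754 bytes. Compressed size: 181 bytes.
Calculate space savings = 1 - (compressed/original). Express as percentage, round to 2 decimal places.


ratio = compressed/original = 181/8754 = 0.020676
savings = 1 - ratio = 1 - 0.020676 = 0.979324
as a percentage: 0.979324 * 100 = 97.93%

Space savings = 1 - 181/8754 = 97.93%


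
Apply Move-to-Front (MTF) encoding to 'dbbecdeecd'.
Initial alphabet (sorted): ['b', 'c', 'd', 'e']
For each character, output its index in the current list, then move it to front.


MTF encoding:
'd': index 2 in ['b', 'c', 'd', 'e'] -> ['d', 'b', 'c', 'e']
'b': index 1 in ['d', 'b', 'c', 'e'] -> ['b', 'd', 'c', 'e']
'b': index 0 in ['b', 'd', 'c', 'e'] -> ['b', 'd', 'c', 'e']
'e': index 3 in ['b', 'd', 'c', 'e'] -> ['e', 'b', 'd', 'c']
'c': index 3 in ['e', 'b', 'd', 'c'] -> ['c', 'e', 'b', 'd']
'd': index 3 in ['c', 'e', 'b', 'd'] -> ['d', 'c', 'e', 'b']
'e': index 2 in ['d', 'c', 'e', 'b'] -> ['e', 'd', 'c', 'b']
'e': index 0 in ['e', 'd', 'c', 'b'] -> ['e', 'd', 'c', 'b']
'c': index 2 in ['e', 'd', 'c', 'b'] -> ['c', 'e', 'd', 'b']
'd': index 2 in ['c', 'e', 'd', 'b'] -> ['d', 'c', 'e', 'b']


Output: [2, 1, 0, 3, 3, 3, 2, 0, 2, 2]


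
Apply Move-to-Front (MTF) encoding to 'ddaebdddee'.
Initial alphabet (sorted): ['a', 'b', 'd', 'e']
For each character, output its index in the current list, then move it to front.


MTF encoding:
'd': index 2 in ['a', 'b', 'd', 'e'] -> ['d', 'a', 'b', 'e']
'd': index 0 in ['d', 'a', 'b', 'e'] -> ['d', 'a', 'b', 'e']
'a': index 1 in ['d', 'a', 'b', 'e'] -> ['a', 'd', 'b', 'e']
'e': index 3 in ['a', 'd', 'b', 'e'] -> ['e', 'a', 'd', 'b']
'b': index 3 in ['e', 'a', 'd', 'b'] -> ['b', 'e', 'a', 'd']
'd': index 3 in ['b', 'e', 'a', 'd'] -> ['d', 'b', 'e', 'a']
'd': index 0 in ['d', 'b', 'e', 'a'] -> ['d', 'b', 'e', 'a']
'd': index 0 in ['d', 'b', 'e', 'a'] -> ['d', 'b', 'e', 'a']
'e': index 2 in ['d', 'b', 'e', 'a'] -> ['e', 'd', 'b', 'a']
'e': index 0 in ['e', 'd', 'b', 'a'] -> ['e', 'd', 'b', 'a']


Output: [2, 0, 1, 3, 3, 3, 0, 0, 2, 0]


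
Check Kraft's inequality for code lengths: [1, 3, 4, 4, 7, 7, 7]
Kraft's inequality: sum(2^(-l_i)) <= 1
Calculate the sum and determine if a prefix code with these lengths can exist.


Sum = 2^(-1) + 2^(-3) + 2^(-4) + 2^(-4) + 2^(-7) + 2^(-7) + 2^(-7)
    = 0.5 + 0.125 + 0.0625 + 0.0625 + 0.0078125 + 0.0078125 + 0.0078125
    = 99/128 = 0.7734375
Since 0.7734375 <= 1, Kraft's inequality IS satisfied.
A prefix code with these lengths CAN exist.

Kraft sum = 0.7734375. Satisfied.


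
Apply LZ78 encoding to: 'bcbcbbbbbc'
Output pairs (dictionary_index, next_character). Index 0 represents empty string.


LZ78 encoding steps:
Dictionary: {0: ''}
Step 1: w='' (idx 0), next='b' -> output (0, 'b'), add 'b' as idx 1
Step 2: w='' (idx 0), next='c' -> output (0, 'c'), add 'c' as idx 2
Step 3: w='b' (idx 1), next='c' -> output (1, 'c'), add 'bc' as idx 3
Step 4: w='b' (idx 1), next='b' -> output (1, 'b'), add 'bb' as idx 4
Step 5: w='bb' (idx 4), next='b' -> output (4, 'b'), add 'bbb' as idx 5
Step 6: w='c' (idx 2), end of input -> output (2, '')


Encoded: [(0, 'b'), (0, 'c'), (1, 'c'), (1, 'b'), (4, 'b'), (2, '')]


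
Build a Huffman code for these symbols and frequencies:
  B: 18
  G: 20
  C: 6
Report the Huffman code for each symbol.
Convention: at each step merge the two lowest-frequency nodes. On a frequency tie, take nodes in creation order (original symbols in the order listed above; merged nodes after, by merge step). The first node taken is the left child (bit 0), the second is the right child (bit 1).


Huffman tree construction:
Step 1: Merge C(6) + B(18) = 24
Step 2: Merge G(20) + (C+B)(24) = 44
Read each symbol's code off the tree from the root (left child = 0, right child = 1).

Codes:
  B: 11 (length 2)
  G: 0 (length 1)
  C: 10 (length 2)
Average code length: 68/44 = 1.5455 bits/symbol


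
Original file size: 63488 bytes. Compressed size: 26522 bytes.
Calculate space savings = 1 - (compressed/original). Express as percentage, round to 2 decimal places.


ratio = compressed/original = 26522/63488 = 0.417748
savings = 1 - ratio = 1 - 0.417748 = 0.582252
as a percentage: 0.582252 * 100 = 58.23%

Space savings = 1 - 26522/63488 = 58.23%


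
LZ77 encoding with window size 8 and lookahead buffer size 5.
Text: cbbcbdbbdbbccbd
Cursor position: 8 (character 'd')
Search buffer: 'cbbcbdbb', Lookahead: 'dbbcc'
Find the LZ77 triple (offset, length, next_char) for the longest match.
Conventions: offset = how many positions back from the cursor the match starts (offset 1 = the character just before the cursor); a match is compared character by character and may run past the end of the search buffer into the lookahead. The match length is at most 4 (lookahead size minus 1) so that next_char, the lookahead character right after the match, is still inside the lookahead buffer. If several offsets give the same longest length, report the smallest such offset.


Try each offset into the search buffer:
  offset=1 (pos 7, char 'b'): match length 0
  offset=2 (pos 6, char 'b'): match length 0
  offset=3 (pos 5, char 'd'): match length 3
  offset=4 (pos 4, char 'b'): match length 0
  offset=5 (pos 3, char 'c'): match length 0
  offset=6 (pos 2, char 'b'): match length 0
  offset=7 (pos 1, char 'b'): match length 0
  offset=8 (pos 0, char 'c'): match length 0
Longest match has length 3 at offset 3.
next_char = character at position 8 + 3 = 11 -> 'c'

Best match: offset=3, length=3 (matching 'dbb' starting at position 5)
LZ77 triple: (3, 3, 'c')


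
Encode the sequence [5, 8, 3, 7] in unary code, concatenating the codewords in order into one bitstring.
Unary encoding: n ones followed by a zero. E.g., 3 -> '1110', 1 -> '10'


Encode each number as n ones followed by a terminating 0:
  5 -> 111110 (6 bits)
  8 -> 111111110 (9 bits)
  3 -> 1110 (4 bits)
  7 -> 11111110 (8 bits)
Total length = 6 + 9 + 4 + 8 = 27 bits.

Unary([5, 8, 3, 7]) = 111110111111110111011111110 (27 bits)


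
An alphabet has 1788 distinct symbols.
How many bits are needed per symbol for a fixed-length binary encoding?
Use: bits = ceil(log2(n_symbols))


log2(1788) = 10.8041
Bracket: 2^10 = 1024 < 1788 <= 2^11 = 2048
So ceil(log2(1788)) = 11

bits = ceil(log2(1788)) = ceil(10.8041) = 11 bits


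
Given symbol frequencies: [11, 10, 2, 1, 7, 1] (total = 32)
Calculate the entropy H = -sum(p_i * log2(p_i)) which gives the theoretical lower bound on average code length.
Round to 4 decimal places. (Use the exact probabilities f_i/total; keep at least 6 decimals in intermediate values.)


Per-symbol terms -p_i * log2(p_i) with p_i = f_i/32:
  p = 11/32 = 0.343750: log2(p) = -1.540568, -p*log2(p) = 0.529570
  p = 10/32 = 0.312500: log2(p) = -1.678072, -p*log2(p) = 0.524397
  p = 2/32 = 0.062500: log2(p) = -4.000000, -p*log2(p) = 0.250000
  p = 1/32 = 0.031250: log2(p) = -5.000000, -p*log2(p) = 0.156250
  p = 7/32 = 0.218750: log2(p) = -2.192645, -p*log2(p) = 0.479641
  p = 1/32 = 0.031250: log2(p) = -5.000000, -p*log2(p) = 0.156250
H = 0.529570 + 0.524397 + 0.250000 + 0.156250 + 0.479641 + 0.156250 = 2.096108

H = 2.0961 bits/symbol


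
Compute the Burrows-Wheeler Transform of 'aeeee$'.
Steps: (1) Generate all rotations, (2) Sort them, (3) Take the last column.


Rotations (sorted):
  0: $aeeee -> last char: e
  1: aeeee$ -> last char: $
  2: e$aeee -> last char: e
  3: ee$aee -> last char: e
  4: eee$ae -> last char: e
  5: eeee$a -> last char: a


BWT = e$eeea


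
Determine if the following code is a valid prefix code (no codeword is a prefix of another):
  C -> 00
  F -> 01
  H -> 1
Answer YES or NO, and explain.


Checking each pair (does one codeword prefix another?):
  C='00' vs F='01': no prefix
  C='00' vs H='1': no prefix
  F='01' vs C='00': no prefix
  F='01' vs H='1': no prefix
  H='1' vs C='00': no prefix
  H='1' vs F='01': no prefix
No violation found over all pairs.

YES -- this is a valid prefix code. No codeword is a prefix of any other codeword.


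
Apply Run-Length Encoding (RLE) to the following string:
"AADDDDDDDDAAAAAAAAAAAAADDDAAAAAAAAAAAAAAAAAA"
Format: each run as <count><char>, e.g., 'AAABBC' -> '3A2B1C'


Scanning runs left to right:
  i=0: run of 'A' x 2 -> '2A'
  i=2: run of 'D' x 8 -> '8D'
  i=10: run of 'A' x 13 -> '13A'
  i=23: run of 'D' x 3 -> '3D'
  i=26: run of 'A' x 18 -> '18A'

RLE = 2A8D13A3D18A


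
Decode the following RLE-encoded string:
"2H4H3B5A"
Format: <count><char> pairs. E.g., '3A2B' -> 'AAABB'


Expanding each <count><char> pair:
  2H -> 'HH'
  4H -> 'HHHH'
  3B -> 'BBB'
  5A -> 'AAAAA'

Decoded = HHHHHHBBBAAAAA


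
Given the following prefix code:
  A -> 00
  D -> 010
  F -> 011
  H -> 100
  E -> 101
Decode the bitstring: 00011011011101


Decoding step by step:
Bits 00 -> A
Bits 011 -> F
Bits 011 -> F
Bits 011 -> F
Bits 101 -> E


Decoded message: AFFFE


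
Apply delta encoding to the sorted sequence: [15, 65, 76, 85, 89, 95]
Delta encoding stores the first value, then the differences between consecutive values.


First value: 15
Deltas:
  65 - 15 = 50
  76 - 65 = 11
  85 - 76 = 9
  89 - 85 = 4
  95 - 89 = 6


Delta encoded: [15, 50, 11, 9, 4, 6]


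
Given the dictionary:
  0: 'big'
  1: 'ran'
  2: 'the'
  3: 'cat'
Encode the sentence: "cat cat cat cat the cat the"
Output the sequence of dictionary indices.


Look up each word in the dictionary:
  'cat' -> 3
  'cat' -> 3
  'cat' -> 3
  'cat' -> 3
  'the' -> 2
  'cat' -> 3
  'the' -> 2

Encoded: [3, 3, 3, 3, 2, 3, 2]


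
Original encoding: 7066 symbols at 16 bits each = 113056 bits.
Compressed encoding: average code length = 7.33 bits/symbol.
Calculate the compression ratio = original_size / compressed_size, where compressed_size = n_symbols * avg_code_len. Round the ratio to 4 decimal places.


original_size = n_symbols * orig_bits = 7066 * 16 = 113056 bits
compressed_size = n_symbols * avg_code_len = 7066 * 7.33 = 51793.78 bits
ratio = original_size / compressed_size = 113056 / 51793.78 = 2.1828

Compression ratio = 2.1828


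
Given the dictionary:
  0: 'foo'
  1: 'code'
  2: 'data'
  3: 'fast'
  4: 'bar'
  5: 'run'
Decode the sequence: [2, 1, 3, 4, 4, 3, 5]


Look up each index in the dictionary:
  2 -> 'data'
  1 -> 'code'
  3 -> 'fast'
  4 -> 'bar'
  4 -> 'bar'
  3 -> 'fast'
  5 -> 'run'

Decoded: "data code fast bar bar fast run"


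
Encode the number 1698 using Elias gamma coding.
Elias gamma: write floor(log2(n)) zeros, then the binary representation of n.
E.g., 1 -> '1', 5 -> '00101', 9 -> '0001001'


num_bits = floor(log2(1698)) + 1 = 11
leading_zeros = num_bits - 1 = 10
binary(1698) = 11010100010

Elias gamma(1698) = '0000000000' + '11010100010' = 000000000011010100010 (21 bits)


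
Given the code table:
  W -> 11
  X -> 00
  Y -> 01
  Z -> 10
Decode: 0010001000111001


Decoding:
00 -> X
10 -> Z
00 -> X
10 -> Z
00 -> X
11 -> W
10 -> Z
01 -> Y


Result: XZXZXWZY


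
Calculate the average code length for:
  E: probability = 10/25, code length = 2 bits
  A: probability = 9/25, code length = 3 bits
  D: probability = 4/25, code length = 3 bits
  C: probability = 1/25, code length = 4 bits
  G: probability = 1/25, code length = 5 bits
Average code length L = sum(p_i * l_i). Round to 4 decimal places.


Weighted contributions p_i * l_i:
  E: (10/25) * 2 = 20/25
  A: (9/25) * 3 = 27/25
  D: (4/25) * 3 = 12/25
  C: (1/25) * 4 = 4/25
  G: (1/25) * 5 = 5/25
Sum = (20 + 27 + 12 + 4 + 5)/25 = 68/25

L = 68/25 = 2.7200 bits/symbol


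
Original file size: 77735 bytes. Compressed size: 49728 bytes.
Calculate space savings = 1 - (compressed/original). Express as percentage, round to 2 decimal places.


ratio = compressed/original = 49728/77735 = 0.639712
savings = 1 - ratio = 1 - 0.639712 = 0.360288
as a percentage: 0.360288 * 100 = 36.03%

Space savings = 1 - 49728/77735 = 36.03%


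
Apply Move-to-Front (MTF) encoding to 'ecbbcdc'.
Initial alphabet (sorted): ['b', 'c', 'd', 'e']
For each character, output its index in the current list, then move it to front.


MTF encoding:
'e': index 3 in ['b', 'c', 'd', 'e'] -> ['e', 'b', 'c', 'd']
'c': index 2 in ['e', 'b', 'c', 'd'] -> ['c', 'e', 'b', 'd']
'b': index 2 in ['c', 'e', 'b', 'd'] -> ['b', 'c', 'e', 'd']
'b': index 0 in ['b', 'c', 'e', 'd'] -> ['b', 'c', 'e', 'd']
'c': index 1 in ['b', 'c', 'e', 'd'] -> ['c', 'b', 'e', 'd']
'd': index 3 in ['c', 'b', 'e', 'd'] -> ['d', 'c', 'b', 'e']
'c': index 1 in ['d', 'c', 'b', 'e'] -> ['c', 'd', 'b', 'e']


Output: [3, 2, 2, 0, 1, 3, 1]


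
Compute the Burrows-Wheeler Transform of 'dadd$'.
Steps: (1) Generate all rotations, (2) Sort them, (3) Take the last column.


Rotations (sorted):
  0: $dadd -> last char: d
  1: add$d -> last char: d
  2: d$dad -> last char: d
  3: dadd$ -> last char: $
  4: dd$da -> last char: a


BWT = ddd$a


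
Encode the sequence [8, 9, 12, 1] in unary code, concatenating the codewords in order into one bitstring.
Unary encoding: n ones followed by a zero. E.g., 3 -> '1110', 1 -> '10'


Encode each number as n ones followed by a terminating 0:
  8 -> 111111110 (9 bits)
  9 -> 1111111110 (10 bits)
  12 -> 1111111111110 (13 bits)
  1 -> 10 (2 bits)
Total length = 9 + 10 + 13 + 2 = 34 bits.

Unary([8, 9, 12, 1]) = 1111111101111111110111111111111010 (34 bits)


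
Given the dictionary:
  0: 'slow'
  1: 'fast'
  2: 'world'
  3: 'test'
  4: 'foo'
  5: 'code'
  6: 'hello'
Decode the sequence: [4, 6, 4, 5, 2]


Look up each index in the dictionary:
  4 -> 'foo'
  6 -> 'hello'
  4 -> 'foo'
  5 -> 'code'
  2 -> 'world'

Decoded: "foo hello foo code world"


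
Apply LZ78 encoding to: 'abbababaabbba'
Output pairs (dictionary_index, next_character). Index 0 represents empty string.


LZ78 encoding steps:
Dictionary: {0: ''}
Step 1: w='' (idx 0), next='a' -> output (0, 'a'), add 'a' as idx 1
Step 2: w='' (idx 0), next='b' -> output (0, 'b'), add 'b' as idx 2
Step 3: w='b' (idx 2), next='a' -> output (2, 'a'), add 'ba' as idx 3
Step 4: w='ba' (idx 3), next='b' -> output (3, 'b'), add 'bab' as idx 4
Step 5: w='a' (idx 1), next='a' -> output (1, 'a'), add 'aa' as idx 5
Step 6: w='b' (idx 2), next='b' -> output (2, 'b'), add 'bb' as idx 6
Step 7: w='ba' (idx 3), end of input -> output (3, '')


Encoded: [(0, 'a'), (0, 'b'), (2, 'a'), (3, 'b'), (1, 'a'), (2, 'b'), (3, '')]


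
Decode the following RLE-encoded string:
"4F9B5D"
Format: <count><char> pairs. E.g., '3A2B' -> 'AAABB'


Expanding each <count><char> pair:
  4F -> 'FFFF'
  9B -> 'BBBBBBBBB'
  5D -> 'DDDDD'

Decoded = FFFFBBBBBBBBBDDDDD


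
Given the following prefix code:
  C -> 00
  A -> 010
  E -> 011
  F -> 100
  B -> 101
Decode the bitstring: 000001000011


Decoding step by step:
Bits 00 -> C
Bits 00 -> C
Bits 010 -> A
Bits 00 -> C
Bits 011 -> E


Decoded message: CCACE


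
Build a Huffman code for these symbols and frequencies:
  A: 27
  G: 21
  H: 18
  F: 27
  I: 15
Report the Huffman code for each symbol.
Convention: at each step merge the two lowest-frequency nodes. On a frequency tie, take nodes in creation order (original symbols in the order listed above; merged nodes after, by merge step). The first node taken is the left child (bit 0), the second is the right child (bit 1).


Huffman tree construction:
Step 1: Merge I(15) + H(18) = 33
Step 2: Merge G(21) + A(27) = 48
Step 3: Merge F(27) + (I+H)(33) = 60
Step 4: Merge (G+A)(48) + (F+(I+H))(60) = 108
Read each symbol's code off the tree from the root (left child = 0, right child = 1).

Codes:
  A: 01 (length 2)
  G: 00 (length 2)
  H: 111 (length 3)
  F: 10 (length 2)
  I: 110 (length 3)
Average code length: 249/108 = 2.3056 bits/symbol


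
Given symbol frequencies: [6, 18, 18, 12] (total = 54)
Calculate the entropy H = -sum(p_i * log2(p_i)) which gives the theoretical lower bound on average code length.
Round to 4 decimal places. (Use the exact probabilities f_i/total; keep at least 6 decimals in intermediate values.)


Per-symbol terms -p_i * log2(p_i) with p_i = f_i/54:
  p = 6/54 = 0.111111: log2(p) = -3.169925, -p*log2(p) = 0.352214
  p = 18/54 = 0.333333: log2(p) = -1.584963, -p*log2(p) = 0.528321
  p = 18/54 = 0.333333: log2(p) = -1.584963, -p*log2(p) = 0.528321
  p = 12/54 = 0.222222: log2(p) = -2.169925, -p*log2(p) = 0.482206
H = 0.352214 + 0.528321 + 0.528321 + 0.482206 = 1.891062

H = 1.8911 bits/symbol


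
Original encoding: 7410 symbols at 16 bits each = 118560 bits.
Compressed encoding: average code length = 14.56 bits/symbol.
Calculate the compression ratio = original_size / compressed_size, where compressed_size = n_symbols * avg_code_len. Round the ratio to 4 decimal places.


original_size = n_symbols * orig_bits = 7410 * 16 = 118560 bits
compressed_size = n_symbols * avg_code_len = 7410 * 14.56 = 107889.6 bits
ratio = original_size / compressed_size = 118560 / 107889.6 = 1.0989

Compression ratio = 1.0989


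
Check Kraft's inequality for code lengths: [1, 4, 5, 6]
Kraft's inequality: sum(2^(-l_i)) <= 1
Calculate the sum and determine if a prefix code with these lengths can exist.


Sum = 2^(-1) + 2^(-4) + 2^(-5) + 2^(-6)
    = 0.5 + 0.0625 + 0.03125 + 0.015625
    = 39/64 = 0.609375
Since 0.609375 <= 1, Kraft's inequality IS satisfied.
A prefix code with these lengths CAN exist.

Kraft sum = 0.609375. Satisfied.


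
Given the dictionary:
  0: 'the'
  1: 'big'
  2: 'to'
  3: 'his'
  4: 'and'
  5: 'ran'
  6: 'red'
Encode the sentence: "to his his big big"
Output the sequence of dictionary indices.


Look up each word in the dictionary:
  'to' -> 2
  'his' -> 3
  'his' -> 3
  'big' -> 1
  'big' -> 1

Encoded: [2, 3, 3, 1, 1]


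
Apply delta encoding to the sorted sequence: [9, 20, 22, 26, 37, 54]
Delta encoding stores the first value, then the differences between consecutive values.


First value: 9
Deltas:
  20 - 9 = 11
  22 - 20 = 2
  26 - 22 = 4
  37 - 26 = 11
  54 - 37 = 17


Delta encoded: [9, 11, 2, 4, 11, 17]


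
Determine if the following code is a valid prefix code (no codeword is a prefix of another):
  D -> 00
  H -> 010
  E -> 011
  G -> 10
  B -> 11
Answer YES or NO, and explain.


Checking each pair (does one codeword prefix another?):
  D='00' vs H='010': no prefix
  D='00' vs E='011': no prefix
  D='00' vs G='10': no prefix
  D='00' vs B='11': no prefix
  H='010' vs D='00': no prefix
  H='010' vs E='011': no prefix
  H='010' vs G='10': no prefix
  H='010' vs B='11': no prefix
  E='011' vs D='00': no prefix
  E='011' vs H='010': no prefix
  E='011' vs G='10': no prefix
  E='011' vs B='11': no prefix
  G='10' vs D='00': no prefix
  G='10' vs H='010': no prefix
  G='10' vs E='011': no prefix
  G='10' vs B='11': no prefix
  B='11' vs D='00': no prefix
  B='11' vs H='010': no prefix
  B='11' vs E='011': no prefix
  B='11' vs G='10': no prefix
No violation found over all pairs.

YES -- this is a valid prefix code. No codeword is a prefix of any other codeword.


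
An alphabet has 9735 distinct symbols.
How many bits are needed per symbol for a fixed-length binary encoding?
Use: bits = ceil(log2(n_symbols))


log2(9735) = 13.249
Bracket: 2^13 = 8192 < 9735 <= 2^14 = 16384
So ceil(log2(9735)) = 14

bits = ceil(log2(9735)) = ceil(13.249) = 14 bits


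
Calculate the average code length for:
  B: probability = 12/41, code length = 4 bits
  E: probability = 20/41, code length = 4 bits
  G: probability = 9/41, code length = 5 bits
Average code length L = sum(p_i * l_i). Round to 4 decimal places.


Weighted contributions p_i * l_i:
  B: (12/41) * 4 = 48/41
  E: (20/41) * 4 = 80/41
  G: (9/41) * 5 = 45/41
Sum = (48 + 80 + 45)/41 = 173/41

L = 173/41 = 4.2195 bits/symbol


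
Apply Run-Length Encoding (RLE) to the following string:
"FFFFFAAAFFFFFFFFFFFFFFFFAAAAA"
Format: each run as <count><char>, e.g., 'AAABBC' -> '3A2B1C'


Scanning runs left to right:
  i=0: run of 'F' x 5 -> '5F'
  i=5: run of 'A' x 3 -> '3A'
  i=8: run of 'F' x 16 -> '16F'
  i=24: run of 'A' x 5 -> '5A'

RLE = 5F3A16F5A


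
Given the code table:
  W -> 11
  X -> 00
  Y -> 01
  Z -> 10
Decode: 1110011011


Decoding:
11 -> W
10 -> Z
01 -> Y
10 -> Z
11 -> W


Result: WZYZW


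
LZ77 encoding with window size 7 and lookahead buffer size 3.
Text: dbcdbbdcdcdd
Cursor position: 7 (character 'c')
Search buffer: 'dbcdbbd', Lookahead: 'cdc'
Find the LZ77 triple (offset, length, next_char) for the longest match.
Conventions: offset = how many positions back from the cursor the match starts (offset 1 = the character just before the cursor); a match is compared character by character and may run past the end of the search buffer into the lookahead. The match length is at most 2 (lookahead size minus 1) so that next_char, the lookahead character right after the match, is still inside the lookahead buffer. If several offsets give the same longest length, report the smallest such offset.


Try each offset into the search buffer:
  offset=1 (pos 6, char 'd'): match length 0
  offset=2 (pos 5, char 'b'): match length 0
  offset=3 (pos 4, char 'b'): match length 0
  offset=4 (pos 3, char 'd'): match length 0
  offset=5 (pos 2, char 'c'): match length 2
  offset=6 (pos 1, char 'b'): match length 0
  offset=7 (pos 0, char 'd'): match length 0
Longest match has length 2 at offset 5.
next_char = character at position 7 + 2 = 9 -> 'c'

Best match: offset=5, length=2 (matching 'cd' starting at position 2)
LZ77 triple: (5, 2, 'c')


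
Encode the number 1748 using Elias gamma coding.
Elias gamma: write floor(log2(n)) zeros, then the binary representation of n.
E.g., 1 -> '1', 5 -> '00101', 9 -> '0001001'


num_bits = floor(log2(1748)) + 1 = 11
leading_zeros = num_bits - 1 = 10
binary(1748) = 11011010100

Elias gamma(1748) = '0000000000' + '11011010100' = 000000000011011010100 (21 bits)


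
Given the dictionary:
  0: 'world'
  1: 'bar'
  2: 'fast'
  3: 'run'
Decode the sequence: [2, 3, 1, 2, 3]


Look up each index in the dictionary:
  2 -> 'fast'
  3 -> 'run'
  1 -> 'bar'
  2 -> 'fast'
  3 -> 'run'

Decoded: "fast run bar fast run"
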